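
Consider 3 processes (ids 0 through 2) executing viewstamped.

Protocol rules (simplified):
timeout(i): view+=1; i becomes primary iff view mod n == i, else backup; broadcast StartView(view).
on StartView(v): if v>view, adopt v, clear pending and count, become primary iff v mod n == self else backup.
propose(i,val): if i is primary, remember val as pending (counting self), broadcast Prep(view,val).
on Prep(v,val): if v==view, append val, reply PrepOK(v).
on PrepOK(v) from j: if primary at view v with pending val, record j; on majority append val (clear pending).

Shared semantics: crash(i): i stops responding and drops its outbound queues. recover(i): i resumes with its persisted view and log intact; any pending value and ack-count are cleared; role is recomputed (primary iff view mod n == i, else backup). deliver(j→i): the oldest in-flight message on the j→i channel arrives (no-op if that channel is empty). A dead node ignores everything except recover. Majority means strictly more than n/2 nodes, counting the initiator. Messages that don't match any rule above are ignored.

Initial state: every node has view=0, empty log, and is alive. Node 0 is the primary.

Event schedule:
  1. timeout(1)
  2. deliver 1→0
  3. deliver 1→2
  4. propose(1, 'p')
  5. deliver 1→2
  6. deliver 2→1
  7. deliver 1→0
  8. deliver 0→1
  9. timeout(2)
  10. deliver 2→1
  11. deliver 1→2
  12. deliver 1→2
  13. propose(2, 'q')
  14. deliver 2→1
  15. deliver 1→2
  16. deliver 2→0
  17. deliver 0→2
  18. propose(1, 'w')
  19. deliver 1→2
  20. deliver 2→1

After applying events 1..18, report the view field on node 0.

e1 timeout(1): 1[prim,v=1,-]
e2 deliver 1→0: 0[back,v=1,-]
e3 deliver 1→2: 2[back,v=1,-]
e4 propose(1,'p'): ·
e5 deliver 1→2: 2[back,v=1,p]
e6 deliver 2→1: 1[prim,v=1,p]
e7 deliver 1→0: 0[back,v=1,p]
e8 deliver 0→1: ·
e9 timeout(2): 2[prim,v=2,p]
e10 deliver 2→1: 1[back,v=2,p]
e11 deliver 1→2: ·
e12 deliver 1→2: ·
e13 propose(2,'q'): ·
e14 deliver 2→1: 1[back,v=2,p,q]
e15 deliver 1→2: 2[prim,v=2,p,q]
e16 deliver 2→0: 0[back,v=2,p]
e17 deliver 0→2: ·
e18 propose(1,'w'): ·

2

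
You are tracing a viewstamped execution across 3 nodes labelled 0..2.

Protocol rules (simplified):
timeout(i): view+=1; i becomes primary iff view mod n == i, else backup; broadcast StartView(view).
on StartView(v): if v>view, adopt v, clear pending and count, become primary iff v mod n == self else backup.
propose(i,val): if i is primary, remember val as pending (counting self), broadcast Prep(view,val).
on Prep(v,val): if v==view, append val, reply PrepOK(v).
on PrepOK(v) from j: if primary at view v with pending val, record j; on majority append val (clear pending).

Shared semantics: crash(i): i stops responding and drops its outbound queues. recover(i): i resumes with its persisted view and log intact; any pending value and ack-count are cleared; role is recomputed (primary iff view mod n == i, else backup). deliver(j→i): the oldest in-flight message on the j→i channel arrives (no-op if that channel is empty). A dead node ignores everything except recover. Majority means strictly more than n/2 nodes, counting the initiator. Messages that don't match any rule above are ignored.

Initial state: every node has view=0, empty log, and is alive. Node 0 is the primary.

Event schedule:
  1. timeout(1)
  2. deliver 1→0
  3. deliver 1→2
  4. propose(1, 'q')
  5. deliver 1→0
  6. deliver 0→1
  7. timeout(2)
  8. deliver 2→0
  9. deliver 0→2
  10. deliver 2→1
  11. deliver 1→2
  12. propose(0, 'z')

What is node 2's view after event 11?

2

1. timeout(1):  <1:prim v1 ->
2. deliver 1→0:  <0:back v1 ->
3. deliver 1→2:  <2:back v1 ->
4. propose(1,'q'):  nop
5. deliver 1→0:  <0:back v1 q>
6. deliver 0→1:  <1:prim v1 q>
7. timeout(2):  <2:prim v2 ->
8. deliver 2→0:  <0:back v2 q>
9. deliver 0→2:  nop
10. deliver 2→1:  <1:back v2 q>
11. deliver 1→2:  nop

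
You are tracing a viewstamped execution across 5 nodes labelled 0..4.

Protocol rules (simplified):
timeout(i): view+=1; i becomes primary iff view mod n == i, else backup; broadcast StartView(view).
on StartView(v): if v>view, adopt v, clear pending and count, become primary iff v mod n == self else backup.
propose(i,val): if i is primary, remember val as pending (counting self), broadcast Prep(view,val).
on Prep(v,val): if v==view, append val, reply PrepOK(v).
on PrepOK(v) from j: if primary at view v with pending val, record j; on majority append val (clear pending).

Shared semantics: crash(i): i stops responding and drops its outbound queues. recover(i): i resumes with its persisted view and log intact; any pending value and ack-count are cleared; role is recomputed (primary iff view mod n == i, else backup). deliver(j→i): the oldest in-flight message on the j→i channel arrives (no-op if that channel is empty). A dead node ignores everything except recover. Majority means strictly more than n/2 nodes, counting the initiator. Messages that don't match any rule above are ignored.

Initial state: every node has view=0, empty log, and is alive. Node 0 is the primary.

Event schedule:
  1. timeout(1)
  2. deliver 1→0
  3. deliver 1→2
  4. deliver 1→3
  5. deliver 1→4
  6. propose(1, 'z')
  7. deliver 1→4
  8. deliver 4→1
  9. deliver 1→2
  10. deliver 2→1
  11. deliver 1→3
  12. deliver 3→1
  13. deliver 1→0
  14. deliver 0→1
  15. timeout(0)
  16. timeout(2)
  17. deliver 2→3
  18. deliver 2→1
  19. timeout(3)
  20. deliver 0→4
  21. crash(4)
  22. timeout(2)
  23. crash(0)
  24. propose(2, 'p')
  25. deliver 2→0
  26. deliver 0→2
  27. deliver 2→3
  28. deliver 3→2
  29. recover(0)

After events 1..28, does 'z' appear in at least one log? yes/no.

[1] timeout(1) → N1(prim v1 [-])
[2] deliver 1→0 → N0(back v1 [-])
[3] deliver 1→2 → N2(back v1 [-])
[4] deliver 1→3 → N3(back v1 [-])
[5] deliver 1→4 → N4(back v1 [-])
[6] propose(1,'z') → ∅
[7] deliver 1→4 → N4(back v1 [z])
[8] deliver 4→1 → ∅
[9] deliver 1→2 → N2(back v1 [z])
[10] deliver 2→1 → N1(prim v1 [z])
[11] deliver 1→3 → N3(back v1 [z])
[12] deliver 3→1 → ∅
[13] deliver 1→0 → N0(back v1 [z])
[14] deliver 0→1 → ∅
[15] timeout(0) → N0(back v2 [z])
[16] timeout(2) → N2(prim v2 [z])
[17] deliver 2→3 → N3(back v2 [z])
[18] deliver 2→1 → N1(back v2 [z])
[19] timeout(3) → N3(prim v3 [z])
[20] deliver 0→4 → N4(back v2 [z])
[21] crash(4) → N4(✗back v2 [z])
[22] timeout(2) → N2(back v3 [z])
[23] crash(0) → N0(✗back v2 [z])
[24] propose(2,'p') → ∅
[25] deliver 2→0 → ∅
[26] deliver 0→2 → ∅
[27] deliver 2→3 → ∅
[28] deliver 3→2 → ∅

yes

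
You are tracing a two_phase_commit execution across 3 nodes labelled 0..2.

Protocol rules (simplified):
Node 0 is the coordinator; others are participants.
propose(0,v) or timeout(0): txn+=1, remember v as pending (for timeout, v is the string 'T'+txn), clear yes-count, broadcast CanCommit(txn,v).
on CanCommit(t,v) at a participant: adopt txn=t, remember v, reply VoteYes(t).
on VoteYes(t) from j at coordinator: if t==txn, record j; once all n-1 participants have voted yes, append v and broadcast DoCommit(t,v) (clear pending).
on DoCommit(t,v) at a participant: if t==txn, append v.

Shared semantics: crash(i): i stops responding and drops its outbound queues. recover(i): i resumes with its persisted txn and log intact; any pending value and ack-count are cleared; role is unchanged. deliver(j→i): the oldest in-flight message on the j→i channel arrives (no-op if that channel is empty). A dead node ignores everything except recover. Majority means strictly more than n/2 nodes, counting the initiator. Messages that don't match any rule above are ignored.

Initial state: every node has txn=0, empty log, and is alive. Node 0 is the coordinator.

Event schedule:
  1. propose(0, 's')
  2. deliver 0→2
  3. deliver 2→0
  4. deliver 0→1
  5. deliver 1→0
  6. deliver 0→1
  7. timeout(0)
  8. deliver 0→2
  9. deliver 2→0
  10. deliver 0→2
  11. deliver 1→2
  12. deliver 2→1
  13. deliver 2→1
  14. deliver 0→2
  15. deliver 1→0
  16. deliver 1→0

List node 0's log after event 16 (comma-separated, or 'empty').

[1] propose(0,'s') → N0(coor t1 [-])
[2] deliver 0→2 → N2(part t1 [-])
[3] deliver 2→0 → ∅
[4] deliver 0→1 → N1(part t1 [-])
[5] deliver 1→0 → N0(coor t1 [s])
[6] deliver 0→1 → N1(part t1 [s])
[7] timeout(0) → N0(coor t2 [s])
[8] deliver 0→2 → N2(part t1 [s])
[9] deliver 2→0 → ∅
[10] deliver 0→2 → N2(part t2 [s])
[11] deliver 1→2 → ∅
[12] deliver 2→1 → ∅
[13] deliver 2→1 → ∅
[14] deliver 0→2 → ∅
[15] deliver 1→0 → ∅
[16] deliver 1→0 → ∅

s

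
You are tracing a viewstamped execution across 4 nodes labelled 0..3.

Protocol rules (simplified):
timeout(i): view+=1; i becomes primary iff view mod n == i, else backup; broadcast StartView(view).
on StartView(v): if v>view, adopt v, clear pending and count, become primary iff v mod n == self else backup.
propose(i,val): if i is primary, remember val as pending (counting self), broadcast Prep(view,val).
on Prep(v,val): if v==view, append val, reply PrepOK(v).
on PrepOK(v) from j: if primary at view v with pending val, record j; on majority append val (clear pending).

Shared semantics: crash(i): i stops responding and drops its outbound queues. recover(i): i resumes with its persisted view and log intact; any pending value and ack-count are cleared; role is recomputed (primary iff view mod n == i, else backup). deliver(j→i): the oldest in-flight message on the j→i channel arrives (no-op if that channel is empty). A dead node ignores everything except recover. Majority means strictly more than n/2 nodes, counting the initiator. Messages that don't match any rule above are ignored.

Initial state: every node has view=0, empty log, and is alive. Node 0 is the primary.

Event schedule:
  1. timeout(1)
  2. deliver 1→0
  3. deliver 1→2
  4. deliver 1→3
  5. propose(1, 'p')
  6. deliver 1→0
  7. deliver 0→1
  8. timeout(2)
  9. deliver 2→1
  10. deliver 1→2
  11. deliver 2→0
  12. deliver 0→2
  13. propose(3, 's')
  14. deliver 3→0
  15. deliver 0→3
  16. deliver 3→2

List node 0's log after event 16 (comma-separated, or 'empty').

step 1 timeout(1): 1={prim,v=1,log=-}
step 2 deliver 1→0: 0={back,v=1,log=-}
step 3 deliver 1→2: 2={back,v=1,log=-}
step 4 deliver 1→3: 3={back,v=1,log=-}
step 5 propose(1,'p'): —
step 6 deliver 1→0: 0={back,v=1,log=p}
step 7 deliver 0→1: —
step 8 timeout(2): 2={prim,v=2,log=-}
step 9 deliver 2→1: 1={back,v=2,log=-}
step 10 deliver 1→2: —
step 11 deliver 2→0: 0={back,v=2,log=p}
step 12 deliver 0→2: —
step 13 propose(3,'s'): —
step 14 deliver 3→0: —
step 15 deliver 0→3: —
step 16 deliver 3→2: —

p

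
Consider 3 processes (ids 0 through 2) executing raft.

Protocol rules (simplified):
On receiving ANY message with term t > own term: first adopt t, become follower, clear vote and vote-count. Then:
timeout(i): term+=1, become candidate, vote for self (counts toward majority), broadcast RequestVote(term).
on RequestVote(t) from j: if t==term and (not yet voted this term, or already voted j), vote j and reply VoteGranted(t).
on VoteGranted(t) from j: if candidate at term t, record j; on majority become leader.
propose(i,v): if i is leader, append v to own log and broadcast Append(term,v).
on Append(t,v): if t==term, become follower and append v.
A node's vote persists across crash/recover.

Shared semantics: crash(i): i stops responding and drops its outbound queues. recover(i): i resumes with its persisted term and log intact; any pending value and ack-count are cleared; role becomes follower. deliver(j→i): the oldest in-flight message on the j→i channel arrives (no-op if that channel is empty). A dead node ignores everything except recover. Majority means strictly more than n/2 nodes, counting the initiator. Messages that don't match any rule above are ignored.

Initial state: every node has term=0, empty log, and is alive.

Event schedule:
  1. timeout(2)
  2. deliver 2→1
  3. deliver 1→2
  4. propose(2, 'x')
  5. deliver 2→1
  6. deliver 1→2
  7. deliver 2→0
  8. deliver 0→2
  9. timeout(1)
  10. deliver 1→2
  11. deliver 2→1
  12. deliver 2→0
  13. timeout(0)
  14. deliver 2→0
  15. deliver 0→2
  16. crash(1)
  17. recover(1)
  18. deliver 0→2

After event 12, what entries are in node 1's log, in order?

x

step 1 timeout(2): 2={cand,t=1,log=-}
step 2 deliver 2→1: 1={foll,t=1,log=-}
step 3 deliver 1→2: 2={lead,t=1,log=-}
step 4 propose(2,'x'): 2={lead,t=1,log=x}
step 5 deliver 2→1: 1={foll,t=1,log=x}
step 6 deliver 1→2: —
step 7 deliver 2→0: 0={foll,t=1,log=-}
step 8 deliver 0→2: —
step 9 timeout(1): 1={cand,t=2,log=x}
step 10 deliver 1→2: 2={foll,t=2,log=x}
step 11 deliver 2→1: 1={lead,t=2,log=x}
step 12 deliver 2→0: 0={foll,t=1,log=x}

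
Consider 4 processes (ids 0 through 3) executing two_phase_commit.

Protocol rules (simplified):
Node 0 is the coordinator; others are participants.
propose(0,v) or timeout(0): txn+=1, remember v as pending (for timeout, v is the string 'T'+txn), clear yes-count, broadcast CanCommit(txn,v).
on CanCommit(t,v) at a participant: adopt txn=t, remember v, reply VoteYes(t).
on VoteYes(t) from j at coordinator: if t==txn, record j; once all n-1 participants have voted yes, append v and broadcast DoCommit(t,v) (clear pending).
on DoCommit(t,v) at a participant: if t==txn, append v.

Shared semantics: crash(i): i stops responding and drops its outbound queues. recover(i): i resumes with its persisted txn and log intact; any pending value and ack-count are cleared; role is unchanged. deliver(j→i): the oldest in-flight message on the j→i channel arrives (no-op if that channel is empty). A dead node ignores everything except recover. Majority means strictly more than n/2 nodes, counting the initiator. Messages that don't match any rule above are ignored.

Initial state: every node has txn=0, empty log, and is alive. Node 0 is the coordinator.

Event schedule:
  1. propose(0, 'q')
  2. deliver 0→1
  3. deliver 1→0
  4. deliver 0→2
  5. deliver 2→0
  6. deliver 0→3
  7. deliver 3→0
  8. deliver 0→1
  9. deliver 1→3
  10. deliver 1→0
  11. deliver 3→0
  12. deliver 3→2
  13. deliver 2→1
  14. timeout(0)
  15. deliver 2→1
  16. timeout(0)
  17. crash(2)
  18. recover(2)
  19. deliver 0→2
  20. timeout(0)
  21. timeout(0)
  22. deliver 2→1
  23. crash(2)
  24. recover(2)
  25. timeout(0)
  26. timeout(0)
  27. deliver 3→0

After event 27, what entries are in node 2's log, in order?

q

e1 propose(0,'q'): 0[coor,t=1,-]
e2 deliver 0→1: 1[part,t=1,-]
e3 deliver 1→0: ·
e4 deliver 0→2: 2[part,t=1,-]
e5 deliver 2→0: ·
e6 deliver 0→3: 3[part,t=1,-]
e7 deliver 3→0: 0[coor,t=1,q]
e8 deliver 0→1: 1[part,t=1,q]
e9 deliver 1→3: ·
e10 deliver 1→0: ·
e11 deliver 3→0: ·
e12 deliver 3→2: ·
e13 deliver 2→1: ·
e14 timeout(0): 0[coor,t=2,q]
e15 deliver 2→1: ·
e16 timeout(0): 0[coor,t=3,q]
e17 crash(2): 2[✗part,t=1,-]
e18 recover(2): 2[part,t=1,-]
e19 deliver 0→2: 2[part,t=1,q]
e20 timeout(0): 0[coor,t=4,q]
e21 timeout(0): 0[coor,t=5,q]
e22 deliver 2→1: ·
e23 crash(2): 2[✗part,t=1,q]
e24 recover(2): 2[part,t=1,q]
e25 timeout(0): 0[coor,t=6,q]
e26 timeout(0): 0[coor,t=7,q]
e27 deliver 3→0: ·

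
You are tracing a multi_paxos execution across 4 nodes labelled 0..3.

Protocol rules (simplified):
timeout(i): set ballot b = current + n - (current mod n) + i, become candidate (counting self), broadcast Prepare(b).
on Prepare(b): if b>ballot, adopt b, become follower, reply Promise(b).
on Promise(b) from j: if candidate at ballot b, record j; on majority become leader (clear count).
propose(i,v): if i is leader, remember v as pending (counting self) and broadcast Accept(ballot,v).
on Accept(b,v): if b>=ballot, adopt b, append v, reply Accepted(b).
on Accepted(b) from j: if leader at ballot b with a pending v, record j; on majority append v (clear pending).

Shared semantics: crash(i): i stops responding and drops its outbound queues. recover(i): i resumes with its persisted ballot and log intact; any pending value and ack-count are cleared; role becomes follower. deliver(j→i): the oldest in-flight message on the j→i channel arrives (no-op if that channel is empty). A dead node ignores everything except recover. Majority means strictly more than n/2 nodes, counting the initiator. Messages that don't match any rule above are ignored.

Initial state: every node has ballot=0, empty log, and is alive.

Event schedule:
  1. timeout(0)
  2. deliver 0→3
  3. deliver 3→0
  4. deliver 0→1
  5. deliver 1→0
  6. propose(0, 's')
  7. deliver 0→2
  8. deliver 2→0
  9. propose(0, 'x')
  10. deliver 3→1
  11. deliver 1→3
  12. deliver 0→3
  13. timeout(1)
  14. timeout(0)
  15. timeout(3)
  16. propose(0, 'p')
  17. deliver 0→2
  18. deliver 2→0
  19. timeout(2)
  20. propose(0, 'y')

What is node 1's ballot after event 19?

9

e1 timeout(0): 0[cand,b=4,-]
e2 deliver 0→3: 3[foll,b=4,-]
e3 deliver 3→0: ·
e4 deliver 0→1: 1[foll,b=4,-]
e5 deliver 1→0: 0[lead,b=4,-]
e6 propose(0,'s'): ·
e7 deliver 0→2: 2[foll,b=4,-]
e8 deliver 2→0: ·
e9 propose(0,'x'): ·
e10 deliver 3→1: ·
e11 deliver 1→3: ·
e12 deliver 0→3: 3[foll,b=4,s]
e13 timeout(1): 1[cand,b=9,-]
e14 timeout(0): 0[cand,b=8,-]
e15 timeout(3): 3[cand,b=11,s]
e16 propose(0,'p'): ·
e17 deliver 0→2: 2[foll,b=4,s]
e18 deliver 2→0: ·
e19 timeout(2): 2[cand,b=10,s]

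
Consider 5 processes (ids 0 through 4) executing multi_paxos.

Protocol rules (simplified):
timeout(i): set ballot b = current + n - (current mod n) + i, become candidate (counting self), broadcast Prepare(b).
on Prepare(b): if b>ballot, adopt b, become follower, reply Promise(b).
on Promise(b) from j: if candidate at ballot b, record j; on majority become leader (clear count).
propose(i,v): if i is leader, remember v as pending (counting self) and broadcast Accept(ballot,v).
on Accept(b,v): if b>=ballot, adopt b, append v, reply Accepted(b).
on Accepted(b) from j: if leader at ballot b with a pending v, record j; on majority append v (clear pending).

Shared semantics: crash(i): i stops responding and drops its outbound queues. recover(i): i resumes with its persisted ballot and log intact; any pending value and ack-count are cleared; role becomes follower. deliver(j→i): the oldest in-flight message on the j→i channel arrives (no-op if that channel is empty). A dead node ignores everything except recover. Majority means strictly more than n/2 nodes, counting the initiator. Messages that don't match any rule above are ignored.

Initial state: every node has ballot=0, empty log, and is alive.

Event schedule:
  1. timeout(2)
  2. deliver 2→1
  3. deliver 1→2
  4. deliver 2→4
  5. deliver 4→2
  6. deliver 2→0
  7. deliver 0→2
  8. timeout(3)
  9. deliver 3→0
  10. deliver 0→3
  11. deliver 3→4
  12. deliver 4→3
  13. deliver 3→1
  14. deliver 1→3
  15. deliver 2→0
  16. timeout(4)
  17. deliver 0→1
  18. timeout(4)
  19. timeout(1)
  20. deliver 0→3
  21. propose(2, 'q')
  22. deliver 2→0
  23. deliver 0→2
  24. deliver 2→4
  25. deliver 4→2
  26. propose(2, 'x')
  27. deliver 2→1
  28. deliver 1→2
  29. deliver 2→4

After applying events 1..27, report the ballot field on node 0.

e1 timeout(2): 2[cand,b=7,-]
e2 deliver 2→1: 1[foll,b=7,-]
e3 deliver 1→2: ·
e4 deliver 2→4: 4[foll,b=7,-]
e5 deliver 4→2: 2[lead,b=7,-]
e6 deliver 2→0: 0[foll,b=7,-]
e7 deliver 0→2: ·
e8 timeout(3): 3[cand,b=8,-]
e9 deliver 3→0: 0[foll,b=8,-]
e10 deliver 0→3: ·
e11 deliver 3→4: 4[foll,b=8,-]
e12 deliver 4→3: 3[lead,b=8,-]
e13 deliver 3→1: 1[foll,b=8,-]
e14 deliver 1→3: ·
e15 deliver 2→0: ·
e16 timeout(4): 4[cand,b=14,-]
e17 deliver 0→1: ·
e18 timeout(4): 4[cand,b=19,-]
e19 timeout(1): 1[cand,b=11,-]
e20 deliver 0→3: ·
e21 propose(2,'q'): ·
e22 deliver 2→0: ·
e23 deliver 0→2: ·
e24 deliver 2→4: ·
e25 deliver 4→2: 2[foll,b=14,-]
e26 propose(2,'x'): ·
e27 deliver 2→1: ·

8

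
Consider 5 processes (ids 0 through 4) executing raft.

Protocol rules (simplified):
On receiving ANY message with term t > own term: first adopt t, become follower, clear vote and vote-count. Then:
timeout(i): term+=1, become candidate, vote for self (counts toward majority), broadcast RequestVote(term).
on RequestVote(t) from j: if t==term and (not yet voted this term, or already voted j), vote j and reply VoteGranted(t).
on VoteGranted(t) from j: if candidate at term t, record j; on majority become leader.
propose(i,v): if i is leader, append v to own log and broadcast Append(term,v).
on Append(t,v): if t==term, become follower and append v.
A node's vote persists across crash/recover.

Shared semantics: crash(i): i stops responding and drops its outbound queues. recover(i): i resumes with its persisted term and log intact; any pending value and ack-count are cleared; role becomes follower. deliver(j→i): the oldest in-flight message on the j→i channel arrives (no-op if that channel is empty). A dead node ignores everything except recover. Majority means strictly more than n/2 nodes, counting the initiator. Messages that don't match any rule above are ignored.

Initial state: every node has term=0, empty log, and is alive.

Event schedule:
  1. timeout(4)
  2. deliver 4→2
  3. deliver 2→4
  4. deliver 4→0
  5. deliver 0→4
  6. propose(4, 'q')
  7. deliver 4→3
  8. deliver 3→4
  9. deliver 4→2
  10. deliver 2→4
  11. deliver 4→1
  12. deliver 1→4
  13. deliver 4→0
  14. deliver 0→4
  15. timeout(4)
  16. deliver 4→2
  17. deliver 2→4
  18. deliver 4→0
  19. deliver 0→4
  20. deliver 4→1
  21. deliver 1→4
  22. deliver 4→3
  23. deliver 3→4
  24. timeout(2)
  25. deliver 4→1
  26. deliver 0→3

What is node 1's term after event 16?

1

1. timeout(4):  <4:cand t1 ->
2. deliver 4→2:  <2:foll t1 ->
3. deliver 2→4:  nop
4. deliver 4→0:  <0:foll t1 ->
5. deliver 0→4:  <4:lead t1 ->
6. propose(4,'q'):  <4:lead t1 q>
7. deliver 4→3:  <3:foll t1 ->
8. deliver 3→4:  nop
9. deliver 4→2:  <2:foll t1 q>
10. deliver 2→4:  nop
11. deliver 4→1:  <1:foll t1 ->
12. deliver 1→4:  nop
13. deliver 4→0:  <0:foll t1 q>
14. deliver 0→4:  nop
15. timeout(4):  <4:cand t2 q>
16. deliver 4→2:  <2:foll t2 q>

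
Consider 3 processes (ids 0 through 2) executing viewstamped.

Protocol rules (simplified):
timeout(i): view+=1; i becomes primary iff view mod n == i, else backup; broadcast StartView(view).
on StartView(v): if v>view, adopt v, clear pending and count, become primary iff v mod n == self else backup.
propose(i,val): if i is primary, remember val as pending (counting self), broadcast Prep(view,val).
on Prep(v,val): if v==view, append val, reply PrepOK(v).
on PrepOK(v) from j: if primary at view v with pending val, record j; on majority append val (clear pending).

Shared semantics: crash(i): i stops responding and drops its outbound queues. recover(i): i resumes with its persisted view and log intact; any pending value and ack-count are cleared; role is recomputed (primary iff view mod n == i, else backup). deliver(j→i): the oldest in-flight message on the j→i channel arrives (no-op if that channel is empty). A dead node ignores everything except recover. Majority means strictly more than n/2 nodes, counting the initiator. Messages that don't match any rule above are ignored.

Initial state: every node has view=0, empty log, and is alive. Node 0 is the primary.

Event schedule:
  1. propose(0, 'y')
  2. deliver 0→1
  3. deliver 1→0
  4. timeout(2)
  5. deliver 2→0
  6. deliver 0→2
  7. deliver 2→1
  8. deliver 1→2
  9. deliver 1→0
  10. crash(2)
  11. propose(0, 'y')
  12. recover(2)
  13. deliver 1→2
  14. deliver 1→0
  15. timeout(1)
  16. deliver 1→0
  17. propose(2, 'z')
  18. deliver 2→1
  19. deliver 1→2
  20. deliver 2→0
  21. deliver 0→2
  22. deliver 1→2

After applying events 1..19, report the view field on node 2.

after 1 — propose(0,'y'): ·
after 2 — deliver 0→1: n1:back/v0/[y]
after 3 — deliver 1→0: n0:prim/v0/[y]
after 4 — timeout(2): n2:back/v1/[-]
after 5 — deliver 2→0: n0:back/v1/[y]
after 6 — deliver 0→2: ·
after 7 — deliver 2→1: n1:prim/v1/[y]
after 8 — deliver 1→2: ·
after 9 — deliver 1→0: ·
after 10 — crash(2): n2:✗back/v1/[-]
after 11 — propose(0,'y'): ·
after 12 — recover(2): n2:back/v1/[-]
after 13 — deliver 1→2: ·
after 14 — deliver 1→0: ·
after 15 — timeout(1): n1:back/v2/[y]
after 16 — deliver 1→0: n0:back/v2/[y]
after 17 — propose(2,'z'): ·
after 18 — deliver 2→1: ·
after 19 — deliver 1→2: n2:prim/v2/[-]

2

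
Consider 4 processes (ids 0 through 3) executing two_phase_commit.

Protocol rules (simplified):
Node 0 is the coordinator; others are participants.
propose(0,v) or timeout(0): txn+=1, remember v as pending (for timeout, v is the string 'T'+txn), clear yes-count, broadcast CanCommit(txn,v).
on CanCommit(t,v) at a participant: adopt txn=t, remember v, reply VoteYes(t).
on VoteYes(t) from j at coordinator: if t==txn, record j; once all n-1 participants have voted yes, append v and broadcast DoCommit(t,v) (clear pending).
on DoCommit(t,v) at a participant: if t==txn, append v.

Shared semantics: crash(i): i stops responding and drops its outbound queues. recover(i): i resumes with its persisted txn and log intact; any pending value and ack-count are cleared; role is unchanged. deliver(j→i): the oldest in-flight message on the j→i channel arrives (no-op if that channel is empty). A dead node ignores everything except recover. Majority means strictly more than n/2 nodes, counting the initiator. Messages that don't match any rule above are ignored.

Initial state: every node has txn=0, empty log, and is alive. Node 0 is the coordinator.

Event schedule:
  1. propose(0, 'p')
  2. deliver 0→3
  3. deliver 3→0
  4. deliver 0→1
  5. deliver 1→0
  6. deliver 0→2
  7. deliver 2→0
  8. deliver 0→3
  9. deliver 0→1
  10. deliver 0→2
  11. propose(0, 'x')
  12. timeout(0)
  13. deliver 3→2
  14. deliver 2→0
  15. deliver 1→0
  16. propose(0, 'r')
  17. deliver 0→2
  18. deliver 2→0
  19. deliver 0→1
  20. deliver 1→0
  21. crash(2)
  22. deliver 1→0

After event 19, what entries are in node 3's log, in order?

1. propose(0,'p'):  <0:coor t1 ->
2. deliver 0→3:  <3:part t1 ->
3. deliver 3→0:  nop
4. deliver 0→1:  <1:part t1 ->
5. deliver 1→0:  nop
6. deliver 0→2:  <2:part t1 ->
7. deliver 2→0:  <0:coor t1 p>
8. deliver 0→3:  <3:part t1 p>
9. deliver 0→1:  <1:part t1 p>
10. deliver 0→2:  <2:part t1 p>
11. propose(0,'x'):  <0:coor t2 p>
12. timeout(0):  <0:coor t3 p>
13. deliver 3→2:  nop
14. deliver 2→0:  nop
15. deliver 1→0:  nop
16. propose(0,'r'):  <0:coor t4 p>
17. deliver 0→2:  <2:part t2 p>
18. deliver 2→0:  nop
19. deliver 0→1:  <1:part t2 p>

p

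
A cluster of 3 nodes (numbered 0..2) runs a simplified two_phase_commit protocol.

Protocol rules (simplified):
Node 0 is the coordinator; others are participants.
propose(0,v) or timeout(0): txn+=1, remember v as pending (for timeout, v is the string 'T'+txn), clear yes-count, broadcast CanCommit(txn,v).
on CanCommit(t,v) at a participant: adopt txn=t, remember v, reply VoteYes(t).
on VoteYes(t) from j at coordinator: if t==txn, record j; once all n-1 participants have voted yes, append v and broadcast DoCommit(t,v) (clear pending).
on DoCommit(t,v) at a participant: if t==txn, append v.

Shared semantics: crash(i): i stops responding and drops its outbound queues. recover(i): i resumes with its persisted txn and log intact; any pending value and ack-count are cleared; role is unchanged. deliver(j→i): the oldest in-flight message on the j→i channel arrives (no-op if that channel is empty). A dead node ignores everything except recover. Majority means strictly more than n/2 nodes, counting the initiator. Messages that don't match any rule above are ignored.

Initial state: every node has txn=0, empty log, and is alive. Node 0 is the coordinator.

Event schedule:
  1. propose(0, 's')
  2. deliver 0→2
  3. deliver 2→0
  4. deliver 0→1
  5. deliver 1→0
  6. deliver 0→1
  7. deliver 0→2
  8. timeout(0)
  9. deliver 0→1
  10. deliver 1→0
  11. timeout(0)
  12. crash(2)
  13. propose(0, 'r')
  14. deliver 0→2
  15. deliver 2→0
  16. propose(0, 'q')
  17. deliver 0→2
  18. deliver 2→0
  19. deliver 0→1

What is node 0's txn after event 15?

4

[1] propose(0,'s') → N0(coor t1 [-])
[2] deliver 0→2 → N2(part t1 [-])
[3] deliver 2→0 → ∅
[4] deliver 0→1 → N1(part t1 [-])
[5] deliver 1→0 → N0(coor t1 [s])
[6] deliver 0→1 → N1(part t1 [s])
[7] deliver 0→2 → N2(part t1 [s])
[8] timeout(0) → N0(coor t2 [s])
[9] deliver 0→1 → N1(part t2 [s])
[10] deliver 1→0 → ∅
[11] timeout(0) → N0(coor t3 [s])
[12] crash(2) → N2(✗part t1 [s])
[13] propose(0,'r') → N0(coor t4 [s])
[14] deliver 0→2 → ∅
[15] deliver 2→0 → ∅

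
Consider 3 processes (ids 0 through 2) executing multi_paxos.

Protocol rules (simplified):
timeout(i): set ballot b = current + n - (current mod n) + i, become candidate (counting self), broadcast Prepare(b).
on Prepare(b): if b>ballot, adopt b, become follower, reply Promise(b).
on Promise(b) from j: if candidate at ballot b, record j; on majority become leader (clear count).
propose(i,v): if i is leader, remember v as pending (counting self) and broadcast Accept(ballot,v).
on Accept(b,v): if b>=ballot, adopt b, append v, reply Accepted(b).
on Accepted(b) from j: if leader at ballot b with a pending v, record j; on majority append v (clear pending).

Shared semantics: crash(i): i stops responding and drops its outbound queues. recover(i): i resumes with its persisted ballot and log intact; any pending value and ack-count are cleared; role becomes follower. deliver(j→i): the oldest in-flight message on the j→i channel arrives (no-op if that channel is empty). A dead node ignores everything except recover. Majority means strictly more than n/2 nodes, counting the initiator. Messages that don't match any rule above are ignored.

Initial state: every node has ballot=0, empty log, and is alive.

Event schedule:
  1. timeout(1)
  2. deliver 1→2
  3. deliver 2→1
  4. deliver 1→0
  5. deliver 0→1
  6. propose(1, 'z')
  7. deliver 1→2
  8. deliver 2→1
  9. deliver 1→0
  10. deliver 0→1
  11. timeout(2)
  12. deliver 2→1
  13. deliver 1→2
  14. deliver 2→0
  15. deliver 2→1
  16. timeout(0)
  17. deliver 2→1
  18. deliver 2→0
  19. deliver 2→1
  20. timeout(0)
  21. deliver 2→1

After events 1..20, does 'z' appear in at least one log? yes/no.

1. timeout(1):  <1:cand b4 ->
2. deliver 1→2:  <2:foll b4 ->
3. deliver 2→1:  <1:lead b4 ->
4. deliver 1→0:  <0:foll b4 ->
5. deliver 0→1:  nop
6. propose(1,'z'):  nop
7. deliver 1→2:  <2:foll b4 z>
8. deliver 2→1:  <1:lead b4 z>
9. deliver 1→0:  <0:foll b4 z>
10. deliver 0→1:  nop
11. timeout(2):  <2:cand b8 z>
12. deliver 2→1:  <1:foll b8 z>
13. deliver 1→2:  <2:lead b8 z>
14. deliver 2→0:  <0:foll b8 z>
15. deliver 2→1:  nop
16. timeout(0):  <0:cand b9 z>
17. deliver 2→1:  nop
18. deliver 2→0:  nop
19. deliver 2→1:  nop
20. timeout(0):  <0:cand b12 z>

yes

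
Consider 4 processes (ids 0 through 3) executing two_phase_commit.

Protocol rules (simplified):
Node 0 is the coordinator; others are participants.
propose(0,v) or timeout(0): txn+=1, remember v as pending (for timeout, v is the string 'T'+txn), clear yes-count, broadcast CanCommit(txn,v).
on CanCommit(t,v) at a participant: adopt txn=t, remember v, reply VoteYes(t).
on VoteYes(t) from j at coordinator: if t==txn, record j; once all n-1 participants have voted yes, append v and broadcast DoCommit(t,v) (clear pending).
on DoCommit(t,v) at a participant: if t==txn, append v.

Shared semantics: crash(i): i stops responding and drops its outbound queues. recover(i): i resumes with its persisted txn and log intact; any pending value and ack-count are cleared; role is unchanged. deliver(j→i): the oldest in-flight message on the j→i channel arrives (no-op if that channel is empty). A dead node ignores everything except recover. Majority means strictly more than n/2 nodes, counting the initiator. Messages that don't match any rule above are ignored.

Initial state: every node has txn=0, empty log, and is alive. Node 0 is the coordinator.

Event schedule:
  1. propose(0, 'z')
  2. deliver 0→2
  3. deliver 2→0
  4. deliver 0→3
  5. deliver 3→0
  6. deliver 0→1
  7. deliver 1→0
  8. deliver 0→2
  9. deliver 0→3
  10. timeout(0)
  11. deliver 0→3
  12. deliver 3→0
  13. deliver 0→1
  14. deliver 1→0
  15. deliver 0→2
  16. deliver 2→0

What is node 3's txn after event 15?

1. propose(0,'z'):  <0:coor t1 ->
2. deliver 0→2:  <2:part t1 ->
3. deliver 2→0:  nop
4. deliver 0→3:  <3:part t1 ->
5. deliver 3→0:  nop
6. deliver 0→1:  <1:part t1 ->
7. deliver 1→0:  <0:coor t1 z>
8. deliver 0→2:  <2:part t1 z>
9. deliver 0→3:  <3:part t1 z>
10. timeout(0):  <0:coor t2 z>
11. deliver 0→3:  <3:part t2 z>
12. deliver 3→0:  nop
13. deliver 0→1:  <1:part t1 z>
14. deliver 1→0:  nop
15. deliver 0→2:  <2:part t2 z>

2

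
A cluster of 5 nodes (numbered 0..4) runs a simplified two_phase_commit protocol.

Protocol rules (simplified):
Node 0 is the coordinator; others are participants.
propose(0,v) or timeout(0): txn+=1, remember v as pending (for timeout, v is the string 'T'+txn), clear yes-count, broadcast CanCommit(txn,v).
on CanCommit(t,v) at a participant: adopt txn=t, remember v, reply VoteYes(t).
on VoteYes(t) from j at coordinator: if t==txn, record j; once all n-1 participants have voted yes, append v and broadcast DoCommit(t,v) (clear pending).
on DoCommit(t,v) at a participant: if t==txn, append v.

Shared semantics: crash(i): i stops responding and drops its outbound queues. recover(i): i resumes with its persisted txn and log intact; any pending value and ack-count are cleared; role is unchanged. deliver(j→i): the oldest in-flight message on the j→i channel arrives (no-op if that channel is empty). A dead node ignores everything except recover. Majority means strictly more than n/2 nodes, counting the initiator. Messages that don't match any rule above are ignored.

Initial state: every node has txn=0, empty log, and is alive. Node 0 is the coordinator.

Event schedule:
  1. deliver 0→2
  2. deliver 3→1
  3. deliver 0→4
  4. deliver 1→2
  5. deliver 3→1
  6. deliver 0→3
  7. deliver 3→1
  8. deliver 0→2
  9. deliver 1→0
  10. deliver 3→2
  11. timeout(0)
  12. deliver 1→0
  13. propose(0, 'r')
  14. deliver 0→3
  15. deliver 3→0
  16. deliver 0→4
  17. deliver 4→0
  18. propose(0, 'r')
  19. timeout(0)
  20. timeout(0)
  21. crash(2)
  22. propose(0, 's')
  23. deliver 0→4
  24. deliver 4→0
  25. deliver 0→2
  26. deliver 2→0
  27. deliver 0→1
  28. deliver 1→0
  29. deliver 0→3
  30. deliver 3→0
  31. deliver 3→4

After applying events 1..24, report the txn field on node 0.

step 1 deliver 0→2: —
step 2 deliver 3→1: —
step 3 deliver 0→4: —
step 4 deliver 1→2: —
step 5 deliver 3→1: —
step 6 deliver 0→3: —
step 7 deliver 3→1: —
step 8 deliver 0→2: —
step 9 deliver 1→0: —
step 10 deliver 3→2: —
step 11 timeout(0): 0={coor,t=1,log=-}
step 12 deliver 1→0: —
step 13 propose(0,'r'): 0={coor,t=2,log=-}
step 14 deliver 0→3: 3={part,t=1,log=-}
step 15 deliver 3→0: —
step 16 deliver 0→4: 4={part,t=1,log=-}
step 17 deliver 4→0: —
step 18 propose(0,'r'): 0={coor,t=3,log=-}
step 19 timeout(0): 0={coor,t=4,log=-}
step 20 timeout(0): 0={coor,t=5,log=-}
step 21 crash(2): 2={✗part,t=0,log=-}
step 22 propose(0,'s'): 0={coor,t=6,log=-}
step 23 deliver 0→4: 4={part,t=2,log=-}
step 24 deliver 4→0: —

6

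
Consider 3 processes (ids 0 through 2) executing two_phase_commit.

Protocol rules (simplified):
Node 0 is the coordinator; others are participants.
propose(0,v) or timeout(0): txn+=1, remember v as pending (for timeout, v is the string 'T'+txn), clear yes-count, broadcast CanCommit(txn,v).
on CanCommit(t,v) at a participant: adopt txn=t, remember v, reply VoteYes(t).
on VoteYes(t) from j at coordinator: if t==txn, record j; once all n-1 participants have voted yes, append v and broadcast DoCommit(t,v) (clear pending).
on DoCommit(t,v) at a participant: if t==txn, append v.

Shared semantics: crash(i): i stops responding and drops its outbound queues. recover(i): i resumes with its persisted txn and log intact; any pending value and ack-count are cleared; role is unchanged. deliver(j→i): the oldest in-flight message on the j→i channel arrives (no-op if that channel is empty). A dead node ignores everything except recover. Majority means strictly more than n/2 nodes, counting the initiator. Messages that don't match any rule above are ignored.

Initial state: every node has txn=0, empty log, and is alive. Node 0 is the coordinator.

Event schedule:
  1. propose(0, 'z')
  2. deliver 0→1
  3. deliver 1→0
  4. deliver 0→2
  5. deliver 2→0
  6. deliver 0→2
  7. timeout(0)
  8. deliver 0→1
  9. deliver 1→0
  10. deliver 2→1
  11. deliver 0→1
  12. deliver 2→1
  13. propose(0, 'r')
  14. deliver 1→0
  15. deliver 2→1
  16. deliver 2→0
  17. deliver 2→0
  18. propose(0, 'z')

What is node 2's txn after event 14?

step 1 propose(0,'z'): 0={coor,t=1,log=-}
step 2 deliver 0→1: 1={part,t=1,log=-}
step 3 deliver 1→0: —
step 4 deliver 0→2: 2={part,t=1,log=-}
step 5 deliver 2→0: 0={coor,t=1,log=z}
step 6 deliver 0→2: 2={part,t=1,log=z}
step 7 timeout(0): 0={coor,t=2,log=z}
step 8 deliver 0→1: 1={part,t=1,log=z}
step 9 deliver 1→0: —
step 10 deliver 2→1: —
step 11 deliver 0→1: 1={part,t=2,log=z}
step 12 deliver 2→1: —
step 13 propose(0,'r'): 0={coor,t=3,log=z}
step 14 deliver 1→0: —

1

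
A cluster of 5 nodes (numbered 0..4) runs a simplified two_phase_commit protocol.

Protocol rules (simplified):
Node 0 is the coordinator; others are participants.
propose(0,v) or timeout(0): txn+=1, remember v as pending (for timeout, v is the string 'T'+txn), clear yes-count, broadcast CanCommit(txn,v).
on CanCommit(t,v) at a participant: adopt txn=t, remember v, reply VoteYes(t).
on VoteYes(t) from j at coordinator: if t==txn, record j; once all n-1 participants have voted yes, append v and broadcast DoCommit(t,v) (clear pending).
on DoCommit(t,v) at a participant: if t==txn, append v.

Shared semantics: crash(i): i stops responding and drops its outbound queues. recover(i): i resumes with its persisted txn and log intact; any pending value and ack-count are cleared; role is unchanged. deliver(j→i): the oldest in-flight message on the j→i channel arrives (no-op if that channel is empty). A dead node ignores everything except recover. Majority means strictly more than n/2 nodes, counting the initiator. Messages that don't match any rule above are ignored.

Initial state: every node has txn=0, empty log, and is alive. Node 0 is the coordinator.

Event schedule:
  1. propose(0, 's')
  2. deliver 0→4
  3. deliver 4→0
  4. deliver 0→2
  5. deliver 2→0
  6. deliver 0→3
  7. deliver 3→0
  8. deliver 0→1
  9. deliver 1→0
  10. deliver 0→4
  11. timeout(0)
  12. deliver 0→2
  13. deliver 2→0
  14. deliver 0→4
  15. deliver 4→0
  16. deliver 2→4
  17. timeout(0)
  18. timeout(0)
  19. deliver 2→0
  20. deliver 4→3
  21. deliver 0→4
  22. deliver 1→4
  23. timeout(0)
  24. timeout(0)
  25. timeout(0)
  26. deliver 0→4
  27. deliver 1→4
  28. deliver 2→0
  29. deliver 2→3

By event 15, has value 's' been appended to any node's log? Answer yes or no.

yes

e1 propose(0,'s'): 0[coor,t=1,-]
e2 deliver 0→4: 4[part,t=1,-]
e3 deliver 4→0: ·
e4 deliver 0→2: 2[part,t=1,-]
e5 deliver 2→0: ·
e6 deliver 0→3: 3[part,t=1,-]
e7 deliver 3→0: ·
e8 deliver 0→1: 1[part,t=1,-]
e9 deliver 1→0: 0[coor,t=1,s]
e10 deliver 0→4: 4[part,t=1,s]
e11 timeout(0): 0[coor,t=2,s]
e12 deliver 0→2: 2[part,t=1,s]
e13 deliver 2→0: ·
e14 deliver 0→4: 4[part,t=2,s]
e15 deliver 4→0: ·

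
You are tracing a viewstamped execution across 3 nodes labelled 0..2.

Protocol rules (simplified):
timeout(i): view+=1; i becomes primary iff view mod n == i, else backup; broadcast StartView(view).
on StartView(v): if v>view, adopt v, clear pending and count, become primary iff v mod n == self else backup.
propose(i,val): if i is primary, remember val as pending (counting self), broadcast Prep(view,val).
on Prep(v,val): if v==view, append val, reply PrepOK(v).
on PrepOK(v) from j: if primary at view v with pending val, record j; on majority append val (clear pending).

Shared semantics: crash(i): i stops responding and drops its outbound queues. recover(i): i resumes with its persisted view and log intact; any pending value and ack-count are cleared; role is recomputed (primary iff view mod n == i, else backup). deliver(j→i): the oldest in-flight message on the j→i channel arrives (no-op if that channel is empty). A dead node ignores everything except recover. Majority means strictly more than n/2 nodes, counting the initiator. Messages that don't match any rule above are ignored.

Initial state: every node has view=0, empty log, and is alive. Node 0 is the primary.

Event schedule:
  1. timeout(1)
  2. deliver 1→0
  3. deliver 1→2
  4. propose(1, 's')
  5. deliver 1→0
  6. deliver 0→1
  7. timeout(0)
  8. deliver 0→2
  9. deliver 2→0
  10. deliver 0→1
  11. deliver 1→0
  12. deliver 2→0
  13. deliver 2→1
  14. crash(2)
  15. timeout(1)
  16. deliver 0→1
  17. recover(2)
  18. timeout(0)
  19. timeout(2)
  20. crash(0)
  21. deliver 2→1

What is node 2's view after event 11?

after 1 — timeout(1): n1:prim/v1/[-]
after 2 — deliver 1→0: n0:back/v1/[-]
after 3 — deliver 1→2: n2:back/v1/[-]
after 4 — propose(1,'s'): ·
after 5 — deliver 1→0: n0:back/v1/[s]
after 6 — deliver 0→1: n1:prim/v1/[s]
after 7 — timeout(0): n0:back/v2/[s]
after 8 — deliver 0→2: n2:prim/v2/[-]
after 9 — deliver 2→0: ·
after 10 — deliver 0→1: n1:back/v2/[s]
after 11 — deliver 1→0: ·

2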